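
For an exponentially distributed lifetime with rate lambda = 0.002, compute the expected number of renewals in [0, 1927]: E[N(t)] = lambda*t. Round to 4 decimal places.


lambda = 0.002
t = 1927
E[N(t)] = lambda * t
E[N(t)] = 0.002 * 1927
E[N(t)] = 3.854

3.854


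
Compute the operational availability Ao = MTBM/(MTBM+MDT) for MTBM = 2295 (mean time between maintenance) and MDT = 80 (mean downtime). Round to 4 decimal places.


MTBM = 2295
MDT = 80
MTBM + MDT = 2375
Ao = 2295 / 2375
Ao = 0.9663

0.9663


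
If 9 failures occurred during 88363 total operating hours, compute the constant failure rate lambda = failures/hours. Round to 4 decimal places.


failures = 9
total_hours = 88363
lambda = 9 / 88363
lambda = 0.0001

0.0001


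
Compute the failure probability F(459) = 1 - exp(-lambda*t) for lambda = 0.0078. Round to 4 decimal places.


lambda = 0.0078, t = 459
lambda * t = 3.5802
exp(-3.5802) = 0.0279
F(t) = 1 - 0.0279
F(t) = 0.9721

0.9721


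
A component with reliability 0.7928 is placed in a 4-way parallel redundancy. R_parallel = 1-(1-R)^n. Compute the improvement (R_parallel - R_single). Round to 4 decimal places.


R_single = 0.7928, n = 4
1 - R_single = 0.2072
(1 - R_single)^n = 0.2072^4 = 0.0018
R_parallel = 1 - 0.0018 = 0.9982
Improvement = 0.9982 - 0.7928
Improvement = 0.2054

0.2054


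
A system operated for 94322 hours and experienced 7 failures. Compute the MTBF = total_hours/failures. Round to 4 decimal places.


total_hours = 94322
failures = 7
MTBF = 94322 / 7
MTBF = 13474.5714

13474.5714


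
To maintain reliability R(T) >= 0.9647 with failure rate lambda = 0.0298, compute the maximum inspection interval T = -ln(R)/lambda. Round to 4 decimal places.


R_target = 0.9647
lambda = 0.0298
-ln(0.9647) = 0.0359
T = 0.0359 / 0.0298
T = 1.206

1.206


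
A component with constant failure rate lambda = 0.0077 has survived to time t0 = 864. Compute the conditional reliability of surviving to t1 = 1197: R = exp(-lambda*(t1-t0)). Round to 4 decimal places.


lambda = 0.0077
t0 = 864, t1 = 1197
t1 - t0 = 333
lambda * (t1-t0) = 0.0077 * 333 = 2.5641
R = exp(-2.5641)
R = 0.077

0.077


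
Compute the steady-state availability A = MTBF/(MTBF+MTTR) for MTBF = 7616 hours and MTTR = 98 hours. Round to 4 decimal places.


MTBF = 7616
MTTR = 98
MTBF + MTTR = 7714
A = 7616 / 7714
A = 0.9873

0.9873


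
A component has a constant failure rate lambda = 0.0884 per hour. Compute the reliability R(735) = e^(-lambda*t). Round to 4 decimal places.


lambda = 0.0884
t = 735
lambda * t = 64.974
R(t) = e^(-64.974)
R(t) = 0.0

0.0


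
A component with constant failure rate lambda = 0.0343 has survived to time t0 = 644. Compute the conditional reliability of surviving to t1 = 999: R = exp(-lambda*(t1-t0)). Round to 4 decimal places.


lambda = 0.0343
t0 = 644, t1 = 999
t1 - t0 = 355
lambda * (t1-t0) = 0.0343 * 355 = 12.1765
R = exp(-12.1765)
R = 0.0

0.0


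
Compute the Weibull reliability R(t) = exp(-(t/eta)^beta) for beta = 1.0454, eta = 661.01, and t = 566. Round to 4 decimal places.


beta = 1.0454, eta = 661.01, t = 566
t/eta = 566 / 661.01 = 0.8563
(t/eta)^beta = 0.8563^1.0454 = 0.8503
R(t) = exp(-0.8503)
R(t) = 0.4273

0.4273


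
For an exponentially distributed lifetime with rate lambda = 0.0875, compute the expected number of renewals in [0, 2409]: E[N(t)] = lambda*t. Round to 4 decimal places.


lambda = 0.0875
t = 2409
E[N(t)] = lambda * t
E[N(t)] = 0.0875 * 2409
E[N(t)] = 210.7875

210.7875


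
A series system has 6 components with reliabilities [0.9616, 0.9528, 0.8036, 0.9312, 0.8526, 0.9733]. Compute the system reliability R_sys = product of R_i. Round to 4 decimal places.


Components: [0.9616, 0.9528, 0.8036, 0.9312, 0.8526, 0.9733]
After component 1 (R=0.9616): product = 0.9616
After component 2 (R=0.9528): product = 0.9162
After component 3 (R=0.8036): product = 0.7363
After component 4 (R=0.9312): product = 0.6856
After component 5 (R=0.8526): product = 0.5846
After component 6 (R=0.9733): product = 0.5689
R_sys = 0.5689

0.5689


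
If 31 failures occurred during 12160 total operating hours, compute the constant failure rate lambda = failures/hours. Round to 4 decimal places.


failures = 31
total_hours = 12160
lambda = 31 / 12160
lambda = 0.0025

0.0025


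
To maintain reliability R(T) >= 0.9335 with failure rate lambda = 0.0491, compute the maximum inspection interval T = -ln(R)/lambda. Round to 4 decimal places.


R_target = 0.9335
lambda = 0.0491
-ln(0.9335) = 0.0688
T = 0.0688 / 0.0491
T = 1.4015

1.4015


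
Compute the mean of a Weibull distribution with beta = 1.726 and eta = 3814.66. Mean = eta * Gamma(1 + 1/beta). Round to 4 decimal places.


beta = 1.726, eta = 3814.66
1/beta = 0.5794
1 + 1/beta = 1.5794
Gamma(1.5794) = 0.8914
Mean = 3814.66 * 0.8914
Mean = 3400.2317

3400.2317


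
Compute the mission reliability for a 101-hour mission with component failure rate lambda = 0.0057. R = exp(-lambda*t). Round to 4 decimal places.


lambda = 0.0057
mission_time = 101
lambda * t = 0.0057 * 101 = 0.5757
R = exp(-0.5757)
R = 0.5623

0.5623


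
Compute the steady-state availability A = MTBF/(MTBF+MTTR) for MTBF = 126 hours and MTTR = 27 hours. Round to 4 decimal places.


MTBF = 126
MTTR = 27
MTBF + MTTR = 153
A = 126 / 153
A = 0.8235

0.8235


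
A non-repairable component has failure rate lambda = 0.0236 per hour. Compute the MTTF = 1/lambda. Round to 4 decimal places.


lambda = 0.0236
MTTF = 1 / 0.0236
MTTF = 42.3729

42.3729


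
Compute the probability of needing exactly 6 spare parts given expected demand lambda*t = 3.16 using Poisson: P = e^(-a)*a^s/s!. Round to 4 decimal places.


a = 3.16, s = 6
e^(-a) = e^(-3.16) = 0.0424
a^s = 3.16^6 = 995.6862
s! = 720
P = 0.0424 * 995.6862 / 720
P = 0.0587

0.0587


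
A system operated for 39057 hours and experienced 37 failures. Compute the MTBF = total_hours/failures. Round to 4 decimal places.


total_hours = 39057
failures = 37
MTBF = 39057 / 37
MTBF = 1055.5946

1055.5946


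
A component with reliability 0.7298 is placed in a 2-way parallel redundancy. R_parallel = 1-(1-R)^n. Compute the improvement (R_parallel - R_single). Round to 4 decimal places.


R_single = 0.7298, n = 2
1 - R_single = 0.2702
(1 - R_single)^n = 0.2702^2 = 0.073
R_parallel = 1 - 0.073 = 0.927
Improvement = 0.927 - 0.7298
Improvement = 0.1972

0.1972


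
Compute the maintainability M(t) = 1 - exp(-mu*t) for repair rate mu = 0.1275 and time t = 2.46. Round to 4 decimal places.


mu = 0.1275, t = 2.46
mu * t = 0.1275 * 2.46 = 0.3136
exp(-0.3136) = 0.7308
M(t) = 1 - 0.7308
M(t) = 0.2692

0.2692


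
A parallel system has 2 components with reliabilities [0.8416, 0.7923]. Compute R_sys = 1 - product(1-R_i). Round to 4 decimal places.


Components: [0.8416, 0.7923]
(1 - 0.8416) = 0.1584, running product = 0.1584
(1 - 0.7923) = 0.2077, running product = 0.0329
Product of (1-R_i) = 0.0329
R_sys = 1 - 0.0329 = 0.9671

0.9671


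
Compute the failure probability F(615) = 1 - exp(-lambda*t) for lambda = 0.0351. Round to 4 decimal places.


lambda = 0.0351, t = 615
lambda * t = 21.5865
exp(-21.5865) = 0.0
F(t) = 1 - 0.0
F(t) = 1.0

1.0


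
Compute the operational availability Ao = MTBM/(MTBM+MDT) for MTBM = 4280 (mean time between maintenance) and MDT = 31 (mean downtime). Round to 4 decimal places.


MTBM = 4280
MDT = 31
MTBM + MDT = 4311
Ao = 4280 / 4311
Ao = 0.9928

0.9928


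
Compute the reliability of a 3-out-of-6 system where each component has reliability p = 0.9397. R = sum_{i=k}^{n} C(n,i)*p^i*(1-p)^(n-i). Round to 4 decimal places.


k = 3, n = 6, p = 0.9397
i=3: C(6,3)=20 * 0.9397^3 * 0.0603^3 = 0.0036
i=4: C(6,4)=15 * 0.9397^4 * 0.0603^2 = 0.0425
i=5: C(6,5)=6 * 0.9397^5 * 0.0603^1 = 0.2651
i=6: C(6,6)=1 * 0.9397^6 * 0.0603^0 = 0.6885
R = sum of terms = 0.9998

0.9998


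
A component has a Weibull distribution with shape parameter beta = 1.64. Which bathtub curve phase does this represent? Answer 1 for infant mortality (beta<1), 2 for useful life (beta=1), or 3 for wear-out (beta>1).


beta = 1.64
Compare beta to 1:
beta < 1 => infant mortality (phase 1)
beta = 1 => useful life (phase 2)
beta > 1 => wear-out (phase 3)
Since beta = 1.64, this is wear-out (increasing failure rate)
Phase = 3

3


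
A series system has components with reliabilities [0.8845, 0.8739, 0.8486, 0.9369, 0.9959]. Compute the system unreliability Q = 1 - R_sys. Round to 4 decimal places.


Components: [0.8845, 0.8739, 0.8486, 0.9369, 0.9959]
After component 1: product = 0.8845
After component 2: product = 0.773
After component 3: product = 0.6559
After component 4: product = 0.6145
After component 5: product = 0.612
R_sys = 0.612
Q = 1 - 0.612 = 0.388

0.388


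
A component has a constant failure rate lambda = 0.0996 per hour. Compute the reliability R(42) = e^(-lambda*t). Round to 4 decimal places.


lambda = 0.0996
t = 42
lambda * t = 4.1832
R(t) = e^(-4.1832)
R(t) = 0.0152

0.0152


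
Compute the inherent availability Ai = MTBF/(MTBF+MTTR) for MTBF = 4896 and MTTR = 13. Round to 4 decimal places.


MTBF = 4896
MTTR = 13
MTBF + MTTR = 4909
Ai = 4896 / 4909
Ai = 0.9974

0.9974


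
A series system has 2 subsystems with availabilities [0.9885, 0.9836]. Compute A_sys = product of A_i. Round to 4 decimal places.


Subsystems: [0.9885, 0.9836]
After subsystem 1 (A=0.9885): product = 0.9885
After subsystem 2 (A=0.9836): product = 0.9723
A_sys = 0.9723

0.9723


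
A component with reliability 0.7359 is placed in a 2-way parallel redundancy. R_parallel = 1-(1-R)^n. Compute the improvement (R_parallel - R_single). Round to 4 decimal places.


R_single = 0.7359, n = 2
1 - R_single = 0.2641
(1 - R_single)^n = 0.2641^2 = 0.0697
R_parallel = 1 - 0.0697 = 0.9303
Improvement = 0.9303 - 0.7359
Improvement = 0.1944

0.1944


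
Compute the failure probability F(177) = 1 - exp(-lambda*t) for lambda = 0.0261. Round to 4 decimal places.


lambda = 0.0261, t = 177
lambda * t = 4.6197
exp(-4.6197) = 0.0099
F(t) = 1 - 0.0099
F(t) = 0.9901

0.9901


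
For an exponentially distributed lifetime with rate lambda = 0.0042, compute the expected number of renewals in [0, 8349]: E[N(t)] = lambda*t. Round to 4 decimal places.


lambda = 0.0042
t = 8349
E[N(t)] = lambda * t
E[N(t)] = 0.0042 * 8349
E[N(t)] = 35.0658

35.0658


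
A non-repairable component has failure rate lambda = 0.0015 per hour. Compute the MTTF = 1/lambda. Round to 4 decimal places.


lambda = 0.0015
MTTF = 1 / 0.0015
MTTF = 666.6667

666.6667


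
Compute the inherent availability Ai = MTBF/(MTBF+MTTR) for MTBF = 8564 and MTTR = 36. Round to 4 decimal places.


MTBF = 8564
MTTR = 36
MTBF + MTTR = 8600
Ai = 8564 / 8600
Ai = 0.9958

0.9958


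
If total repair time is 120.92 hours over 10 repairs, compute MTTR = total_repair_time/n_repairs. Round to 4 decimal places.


total_repair_time = 120.92
n_repairs = 10
MTTR = 120.92 / 10
MTTR = 12.092

12.092


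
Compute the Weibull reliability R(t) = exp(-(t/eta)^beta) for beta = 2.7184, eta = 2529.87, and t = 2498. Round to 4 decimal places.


beta = 2.7184, eta = 2529.87, t = 2498
t/eta = 2498 / 2529.87 = 0.9874
(t/eta)^beta = 0.9874^2.7184 = 0.9661
R(t) = exp(-0.9661)
R(t) = 0.3806

0.3806


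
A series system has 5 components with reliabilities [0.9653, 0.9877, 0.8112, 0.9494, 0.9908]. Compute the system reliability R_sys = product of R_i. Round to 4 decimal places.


Components: [0.9653, 0.9877, 0.8112, 0.9494, 0.9908]
After component 1 (R=0.9653): product = 0.9653
After component 2 (R=0.9877): product = 0.9534
After component 3 (R=0.8112): product = 0.7734
After component 4 (R=0.9494): product = 0.7343
After component 5 (R=0.9908): product = 0.7275
R_sys = 0.7275

0.7275


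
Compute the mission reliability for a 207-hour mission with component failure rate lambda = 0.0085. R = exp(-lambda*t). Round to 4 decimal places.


lambda = 0.0085
mission_time = 207
lambda * t = 0.0085 * 207 = 1.7595
R = exp(-1.7595)
R = 0.1721

0.1721


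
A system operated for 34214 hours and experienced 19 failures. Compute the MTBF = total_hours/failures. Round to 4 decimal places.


total_hours = 34214
failures = 19
MTBF = 34214 / 19
MTBF = 1800.7368

1800.7368


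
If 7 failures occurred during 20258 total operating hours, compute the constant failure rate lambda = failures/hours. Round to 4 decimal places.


failures = 7
total_hours = 20258
lambda = 7 / 20258
lambda = 0.0003

0.0003


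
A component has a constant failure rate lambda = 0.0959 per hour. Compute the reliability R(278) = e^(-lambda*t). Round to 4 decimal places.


lambda = 0.0959
t = 278
lambda * t = 26.6602
R(t) = e^(-26.6602)
R(t) = 0.0

0.0


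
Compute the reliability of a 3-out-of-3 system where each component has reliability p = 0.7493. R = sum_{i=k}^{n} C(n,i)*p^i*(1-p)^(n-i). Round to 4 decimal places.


k = 3, n = 3, p = 0.7493
i=3: C(3,3)=1 * 0.7493^3 * 0.2507^0 = 0.4207
R = sum of terms = 0.4207

0.4207


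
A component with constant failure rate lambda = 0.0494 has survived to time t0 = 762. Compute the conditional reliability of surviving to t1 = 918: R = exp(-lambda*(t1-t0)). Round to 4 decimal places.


lambda = 0.0494
t0 = 762, t1 = 918
t1 - t0 = 156
lambda * (t1-t0) = 0.0494 * 156 = 7.7064
R = exp(-7.7064)
R = 0.0004

0.0004


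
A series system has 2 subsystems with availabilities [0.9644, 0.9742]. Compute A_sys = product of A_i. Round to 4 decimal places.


Subsystems: [0.9644, 0.9742]
After subsystem 1 (A=0.9644): product = 0.9644
After subsystem 2 (A=0.9742): product = 0.9395
A_sys = 0.9395

0.9395


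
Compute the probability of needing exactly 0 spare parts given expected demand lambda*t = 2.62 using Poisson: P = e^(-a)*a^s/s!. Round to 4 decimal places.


a = 2.62, s = 0
e^(-a) = e^(-2.62) = 0.0728
a^s = 2.62^0 = 1.0
s! = 1
P = 0.0728 * 1.0 / 1
P = 0.0728

0.0728


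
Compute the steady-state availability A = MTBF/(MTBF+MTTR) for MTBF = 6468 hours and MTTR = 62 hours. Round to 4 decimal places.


MTBF = 6468
MTTR = 62
MTBF + MTTR = 6530
A = 6468 / 6530
A = 0.9905

0.9905


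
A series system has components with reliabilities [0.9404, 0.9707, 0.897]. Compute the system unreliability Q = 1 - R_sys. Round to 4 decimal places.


Components: [0.9404, 0.9707, 0.897]
After component 1: product = 0.9404
After component 2: product = 0.9128
After component 3: product = 0.8188
R_sys = 0.8188
Q = 1 - 0.8188 = 0.1812

0.1812


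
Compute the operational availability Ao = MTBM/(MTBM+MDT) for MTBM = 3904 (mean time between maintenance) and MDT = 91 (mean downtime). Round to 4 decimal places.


MTBM = 3904
MDT = 91
MTBM + MDT = 3995
Ao = 3904 / 3995
Ao = 0.9772

0.9772


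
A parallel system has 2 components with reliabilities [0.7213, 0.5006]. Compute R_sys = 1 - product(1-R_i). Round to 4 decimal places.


Components: [0.7213, 0.5006]
(1 - 0.7213) = 0.2787, running product = 0.2787
(1 - 0.5006) = 0.4994, running product = 0.1392
Product of (1-R_i) = 0.1392
R_sys = 1 - 0.1392 = 0.8608

0.8608


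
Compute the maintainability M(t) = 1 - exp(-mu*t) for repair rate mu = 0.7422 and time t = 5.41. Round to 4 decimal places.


mu = 0.7422, t = 5.41
mu * t = 0.7422 * 5.41 = 4.0153
exp(-4.0153) = 0.018
M(t) = 1 - 0.018
M(t) = 0.982

0.982


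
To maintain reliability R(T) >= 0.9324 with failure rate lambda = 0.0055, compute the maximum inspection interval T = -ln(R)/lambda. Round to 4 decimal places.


R_target = 0.9324
lambda = 0.0055
-ln(0.9324) = 0.07
T = 0.07 / 0.0055
T = 12.7261

12.7261


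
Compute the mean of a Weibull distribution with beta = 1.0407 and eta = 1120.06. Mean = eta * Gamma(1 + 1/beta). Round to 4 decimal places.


beta = 1.0407, eta = 1120.06
1/beta = 0.9609
1 + 1/beta = 1.9609
Gamma(1.9609) = 0.9841
Mean = 1120.06 * 0.9841
Mean = 1102.2408

1102.2408


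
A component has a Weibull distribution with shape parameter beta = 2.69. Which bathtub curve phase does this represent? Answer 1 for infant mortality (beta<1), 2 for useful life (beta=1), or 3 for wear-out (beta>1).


beta = 2.69
Compare beta to 1:
beta < 1 => infant mortality (phase 1)
beta = 1 => useful life (phase 2)
beta > 1 => wear-out (phase 3)
Since beta = 2.69, this is wear-out (increasing failure rate)
Phase = 3

3


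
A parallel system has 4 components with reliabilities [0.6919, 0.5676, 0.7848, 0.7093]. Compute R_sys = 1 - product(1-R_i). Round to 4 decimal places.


Components: [0.6919, 0.5676, 0.7848, 0.7093]
(1 - 0.6919) = 0.3081, running product = 0.3081
(1 - 0.5676) = 0.4324, running product = 0.1332
(1 - 0.7848) = 0.2152, running product = 0.0287
(1 - 0.7093) = 0.2907, running product = 0.0083
Product of (1-R_i) = 0.0083
R_sys = 1 - 0.0083 = 0.9917

0.9917


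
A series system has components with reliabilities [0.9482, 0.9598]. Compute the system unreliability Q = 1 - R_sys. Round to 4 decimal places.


Components: [0.9482, 0.9598]
After component 1: product = 0.9482
After component 2: product = 0.9101
R_sys = 0.9101
Q = 1 - 0.9101 = 0.0899

0.0899


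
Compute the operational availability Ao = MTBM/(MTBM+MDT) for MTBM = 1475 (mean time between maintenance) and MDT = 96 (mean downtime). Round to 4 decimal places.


MTBM = 1475
MDT = 96
MTBM + MDT = 1571
Ao = 1475 / 1571
Ao = 0.9389

0.9389


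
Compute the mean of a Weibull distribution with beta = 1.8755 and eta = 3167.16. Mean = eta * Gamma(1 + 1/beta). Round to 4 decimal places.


beta = 1.8755, eta = 3167.16
1/beta = 0.5332
1 + 1/beta = 1.5332
Gamma(1.5332) = 0.8878
Mean = 3167.16 * 0.8878
Mean = 2811.6574

2811.6574


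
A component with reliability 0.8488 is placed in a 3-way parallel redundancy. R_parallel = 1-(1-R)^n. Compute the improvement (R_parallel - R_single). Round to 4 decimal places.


R_single = 0.8488, n = 3
1 - R_single = 0.1512
(1 - R_single)^n = 0.1512^3 = 0.0035
R_parallel = 1 - 0.0035 = 0.9965
Improvement = 0.9965 - 0.8488
Improvement = 0.1477

0.1477


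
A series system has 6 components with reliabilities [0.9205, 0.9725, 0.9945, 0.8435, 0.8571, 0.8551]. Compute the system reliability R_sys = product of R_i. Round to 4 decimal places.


Components: [0.9205, 0.9725, 0.9945, 0.8435, 0.8571, 0.8551]
After component 1 (R=0.9205): product = 0.9205
After component 2 (R=0.9725): product = 0.8952
After component 3 (R=0.9945): product = 0.8903
After component 4 (R=0.8435): product = 0.7509
After component 5 (R=0.8571): product = 0.6436
After component 6 (R=0.8551): product = 0.5504
R_sys = 0.5504

0.5504


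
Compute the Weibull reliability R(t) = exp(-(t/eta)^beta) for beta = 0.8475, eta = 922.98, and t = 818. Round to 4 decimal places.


beta = 0.8475, eta = 922.98, t = 818
t/eta = 818 / 922.98 = 0.8863
(t/eta)^beta = 0.8863^0.8475 = 0.9027
R(t) = exp(-0.9027)
R(t) = 0.4055

0.4055


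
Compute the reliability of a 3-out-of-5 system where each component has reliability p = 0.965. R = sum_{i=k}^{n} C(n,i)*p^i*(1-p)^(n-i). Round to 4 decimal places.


k = 3, n = 5, p = 0.965
i=3: C(5,3)=10 * 0.965^3 * 0.035^2 = 0.011
i=4: C(5,4)=5 * 0.965^4 * 0.035^1 = 0.1518
i=5: C(5,5)=1 * 0.965^5 * 0.035^0 = 0.8368
R = sum of terms = 0.9996

0.9996


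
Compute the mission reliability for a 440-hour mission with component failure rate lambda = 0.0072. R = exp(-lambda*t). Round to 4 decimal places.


lambda = 0.0072
mission_time = 440
lambda * t = 0.0072 * 440 = 3.168
R = exp(-3.168)
R = 0.0421

0.0421


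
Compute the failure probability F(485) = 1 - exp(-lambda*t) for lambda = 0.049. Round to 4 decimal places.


lambda = 0.049, t = 485
lambda * t = 23.765
exp(-23.765) = 0.0
F(t) = 1 - 0.0
F(t) = 1.0

1.0


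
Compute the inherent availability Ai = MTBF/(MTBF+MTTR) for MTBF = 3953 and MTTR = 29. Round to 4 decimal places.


MTBF = 3953
MTTR = 29
MTBF + MTTR = 3982
Ai = 3953 / 3982
Ai = 0.9927

0.9927


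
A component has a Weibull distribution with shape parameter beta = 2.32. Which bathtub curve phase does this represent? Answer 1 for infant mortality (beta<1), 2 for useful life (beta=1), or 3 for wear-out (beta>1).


beta = 2.32
Compare beta to 1:
beta < 1 => infant mortality (phase 1)
beta = 1 => useful life (phase 2)
beta > 1 => wear-out (phase 3)
Since beta = 2.32, this is wear-out (increasing failure rate)
Phase = 3

3


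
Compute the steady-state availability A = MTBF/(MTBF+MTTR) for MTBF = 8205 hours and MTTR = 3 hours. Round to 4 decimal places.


MTBF = 8205
MTTR = 3
MTBF + MTTR = 8208
A = 8205 / 8208
A = 0.9996

0.9996


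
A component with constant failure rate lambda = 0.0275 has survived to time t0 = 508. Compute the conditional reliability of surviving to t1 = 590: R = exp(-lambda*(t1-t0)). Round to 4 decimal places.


lambda = 0.0275
t0 = 508, t1 = 590
t1 - t0 = 82
lambda * (t1-t0) = 0.0275 * 82 = 2.255
R = exp(-2.255)
R = 0.1049

0.1049


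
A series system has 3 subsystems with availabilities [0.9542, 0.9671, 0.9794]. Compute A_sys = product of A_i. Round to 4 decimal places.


Subsystems: [0.9542, 0.9671, 0.9794]
After subsystem 1 (A=0.9542): product = 0.9542
After subsystem 2 (A=0.9671): product = 0.9228
After subsystem 3 (A=0.9794): product = 0.9038
A_sys = 0.9038

0.9038


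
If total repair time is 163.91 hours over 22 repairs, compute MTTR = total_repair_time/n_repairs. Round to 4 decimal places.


total_repair_time = 163.91
n_repairs = 22
MTTR = 163.91 / 22
MTTR = 7.4505

7.4505


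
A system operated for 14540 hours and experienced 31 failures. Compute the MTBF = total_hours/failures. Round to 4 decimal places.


total_hours = 14540
failures = 31
MTBF = 14540 / 31
MTBF = 469.0323

469.0323


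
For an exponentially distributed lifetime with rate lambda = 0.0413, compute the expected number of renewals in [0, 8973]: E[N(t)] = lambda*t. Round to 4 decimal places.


lambda = 0.0413
t = 8973
E[N(t)] = lambda * t
E[N(t)] = 0.0413 * 8973
E[N(t)] = 370.5849

370.5849


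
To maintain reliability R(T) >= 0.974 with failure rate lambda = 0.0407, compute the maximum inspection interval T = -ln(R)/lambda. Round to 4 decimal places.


R_target = 0.974
lambda = 0.0407
-ln(0.974) = 0.0263
T = 0.0263 / 0.0407
T = 0.6473

0.6473


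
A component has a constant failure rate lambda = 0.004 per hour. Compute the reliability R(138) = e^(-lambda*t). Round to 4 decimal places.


lambda = 0.004
t = 138
lambda * t = 0.552
R(t) = e^(-0.552)
R(t) = 0.5758

0.5758


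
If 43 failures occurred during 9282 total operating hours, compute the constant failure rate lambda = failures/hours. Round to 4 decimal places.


failures = 43
total_hours = 9282
lambda = 43 / 9282
lambda = 0.0046

0.0046


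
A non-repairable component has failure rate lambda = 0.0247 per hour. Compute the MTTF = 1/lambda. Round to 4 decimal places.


lambda = 0.0247
MTTF = 1 / 0.0247
MTTF = 40.4858

40.4858


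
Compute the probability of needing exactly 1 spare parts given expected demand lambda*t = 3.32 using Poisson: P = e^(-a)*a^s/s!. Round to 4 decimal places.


a = 3.32, s = 1
e^(-a) = e^(-3.32) = 0.0362
a^s = 3.32^1 = 3.32
s! = 1
P = 0.0362 * 3.32 / 1
P = 0.12

0.12


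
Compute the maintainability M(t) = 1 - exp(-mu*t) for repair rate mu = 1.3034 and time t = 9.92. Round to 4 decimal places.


mu = 1.3034, t = 9.92
mu * t = 1.3034 * 9.92 = 12.9297
exp(-12.9297) = 0.0
M(t) = 1 - 0.0
M(t) = 1.0

1.0


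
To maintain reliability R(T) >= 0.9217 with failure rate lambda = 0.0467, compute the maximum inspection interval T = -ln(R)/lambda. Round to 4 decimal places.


R_target = 0.9217
lambda = 0.0467
-ln(0.9217) = 0.0815
T = 0.0815 / 0.0467
T = 1.7459

1.7459


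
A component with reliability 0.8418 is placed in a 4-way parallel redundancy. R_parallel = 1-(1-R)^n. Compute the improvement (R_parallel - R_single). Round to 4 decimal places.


R_single = 0.8418, n = 4
1 - R_single = 0.1582
(1 - R_single)^n = 0.1582^4 = 0.0006
R_parallel = 1 - 0.0006 = 0.9994
Improvement = 0.9994 - 0.8418
Improvement = 0.1576

0.1576


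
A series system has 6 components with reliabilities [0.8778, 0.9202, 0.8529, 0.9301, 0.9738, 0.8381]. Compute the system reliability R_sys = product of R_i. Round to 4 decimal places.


Components: [0.8778, 0.9202, 0.8529, 0.9301, 0.9738, 0.8381]
After component 1 (R=0.8778): product = 0.8778
After component 2 (R=0.9202): product = 0.8078
After component 3 (R=0.8529): product = 0.6889
After component 4 (R=0.9301): product = 0.6408
After component 5 (R=0.9738): product = 0.624
After component 6 (R=0.8381): product = 0.523
R_sys = 0.523

0.523


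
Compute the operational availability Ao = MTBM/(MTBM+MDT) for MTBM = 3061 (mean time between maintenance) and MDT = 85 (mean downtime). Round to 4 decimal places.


MTBM = 3061
MDT = 85
MTBM + MDT = 3146
Ao = 3061 / 3146
Ao = 0.973

0.973


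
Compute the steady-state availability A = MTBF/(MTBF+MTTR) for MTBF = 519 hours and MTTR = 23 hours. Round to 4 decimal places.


MTBF = 519
MTTR = 23
MTBF + MTTR = 542
A = 519 / 542
A = 0.9576

0.9576


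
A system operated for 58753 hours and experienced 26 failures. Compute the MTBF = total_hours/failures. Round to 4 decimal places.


total_hours = 58753
failures = 26
MTBF = 58753 / 26
MTBF = 2259.7308

2259.7308


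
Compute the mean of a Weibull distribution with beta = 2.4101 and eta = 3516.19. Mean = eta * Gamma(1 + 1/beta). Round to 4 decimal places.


beta = 2.4101, eta = 3516.19
1/beta = 0.4149
1 + 1/beta = 1.4149
Gamma(1.4149) = 0.8866
Mean = 3516.19 * 0.8866
Mean = 3117.2862

3117.2862


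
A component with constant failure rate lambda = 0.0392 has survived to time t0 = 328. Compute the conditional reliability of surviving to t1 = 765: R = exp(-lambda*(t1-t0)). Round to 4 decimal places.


lambda = 0.0392
t0 = 328, t1 = 765
t1 - t0 = 437
lambda * (t1-t0) = 0.0392 * 437 = 17.1304
R = exp(-17.1304)
R = 0.0

0.0


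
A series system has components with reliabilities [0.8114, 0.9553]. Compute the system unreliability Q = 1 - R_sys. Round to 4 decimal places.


Components: [0.8114, 0.9553]
After component 1: product = 0.8114
After component 2: product = 0.7751
R_sys = 0.7751
Q = 1 - 0.7751 = 0.2249

0.2249


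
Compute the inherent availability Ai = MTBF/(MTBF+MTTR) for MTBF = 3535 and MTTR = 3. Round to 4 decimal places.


MTBF = 3535
MTTR = 3
MTBF + MTTR = 3538
Ai = 3535 / 3538
Ai = 0.9992

0.9992


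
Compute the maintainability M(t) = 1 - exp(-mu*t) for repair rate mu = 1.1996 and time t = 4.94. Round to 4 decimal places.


mu = 1.1996, t = 4.94
mu * t = 1.1996 * 4.94 = 5.926
exp(-5.926) = 0.0027
M(t) = 1 - 0.0027
M(t) = 0.9973

0.9973


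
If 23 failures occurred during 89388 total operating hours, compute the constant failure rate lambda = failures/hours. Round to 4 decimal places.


failures = 23
total_hours = 89388
lambda = 23 / 89388
lambda = 0.0003

0.0003


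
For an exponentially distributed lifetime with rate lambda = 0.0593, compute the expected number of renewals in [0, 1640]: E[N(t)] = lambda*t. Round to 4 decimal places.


lambda = 0.0593
t = 1640
E[N(t)] = lambda * t
E[N(t)] = 0.0593 * 1640
E[N(t)] = 97.252

97.252


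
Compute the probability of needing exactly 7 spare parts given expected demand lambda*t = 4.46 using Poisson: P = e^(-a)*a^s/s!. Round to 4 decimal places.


a = 4.46, s = 7
e^(-a) = e^(-4.46) = 0.0116
a^s = 4.46^7 = 35102.982
s! = 5040
P = 0.0116 * 35102.982 / 5040
P = 0.0805

0.0805


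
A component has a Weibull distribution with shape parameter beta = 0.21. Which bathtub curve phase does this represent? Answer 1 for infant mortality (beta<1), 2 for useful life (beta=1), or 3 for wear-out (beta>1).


beta = 0.21
Compare beta to 1:
beta < 1 => infant mortality (phase 1)
beta = 1 => useful life (phase 2)
beta > 1 => wear-out (phase 3)
Since beta = 0.21, this is infant mortality (decreasing failure rate)
Phase = 1

1


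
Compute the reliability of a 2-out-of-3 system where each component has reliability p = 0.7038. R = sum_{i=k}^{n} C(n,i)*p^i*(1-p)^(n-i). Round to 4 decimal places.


k = 2, n = 3, p = 0.7038
i=2: C(3,2)=3 * 0.7038^2 * 0.2962^1 = 0.4402
i=3: C(3,3)=1 * 0.7038^3 * 0.2962^0 = 0.3486
R = sum of terms = 0.7888

0.7888


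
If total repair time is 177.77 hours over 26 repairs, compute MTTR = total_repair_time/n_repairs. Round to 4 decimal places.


total_repair_time = 177.77
n_repairs = 26
MTTR = 177.77 / 26
MTTR = 6.8373

6.8373


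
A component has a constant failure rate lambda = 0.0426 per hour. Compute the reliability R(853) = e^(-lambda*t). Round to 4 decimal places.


lambda = 0.0426
t = 853
lambda * t = 36.3378
R(t) = e^(-36.3378)
R(t) = 0.0

0.0


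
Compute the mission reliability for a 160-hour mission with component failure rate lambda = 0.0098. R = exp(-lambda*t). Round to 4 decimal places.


lambda = 0.0098
mission_time = 160
lambda * t = 0.0098 * 160 = 1.568
R = exp(-1.568)
R = 0.2085

0.2085


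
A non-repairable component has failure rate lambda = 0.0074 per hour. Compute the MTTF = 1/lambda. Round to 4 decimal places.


lambda = 0.0074
MTTF = 1 / 0.0074
MTTF = 135.1351

135.1351


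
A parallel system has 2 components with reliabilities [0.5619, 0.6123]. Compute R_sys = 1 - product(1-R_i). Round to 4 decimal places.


Components: [0.5619, 0.6123]
(1 - 0.5619) = 0.4381, running product = 0.4381
(1 - 0.6123) = 0.3877, running product = 0.1699
Product of (1-R_i) = 0.1699
R_sys = 1 - 0.1699 = 0.8301

0.8301


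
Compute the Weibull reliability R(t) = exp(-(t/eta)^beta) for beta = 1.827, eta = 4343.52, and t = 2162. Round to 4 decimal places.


beta = 1.827, eta = 4343.52, t = 2162
t/eta = 2162 / 4343.52 = 0.4978
(t/eta)^beta = 0.4978^1.827 = 0.2795
R(t) = exp(-0.2795)
R(t) = 0.7561

0.7561


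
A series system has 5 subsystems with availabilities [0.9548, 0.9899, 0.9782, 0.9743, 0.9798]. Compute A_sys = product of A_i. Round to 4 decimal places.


Subsystems: [0.9548, 0.9899, 0.9782, 0.9743, 0.9798]
After subsystem 1 (A=0.9548): product = 0.9548
After subsystem 2 (A=0.9899): product = 0.9452
After subsystem 3 (A=0.9782): product = 0.9246
After subsystem 4 (A=0.9743): product = 0.9008
After subsystem 5 (A=0.9798): product = 0.8826
A_sys = 0.8826

0.8826


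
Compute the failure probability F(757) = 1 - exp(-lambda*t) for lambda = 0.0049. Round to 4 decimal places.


lambda = 0.0049, t = 757
lambda * t = 3.7093
exp(-3.7093) = 0.0245
F(t) = 1 - 0.0245
F(t) = 0.9755

0.9755


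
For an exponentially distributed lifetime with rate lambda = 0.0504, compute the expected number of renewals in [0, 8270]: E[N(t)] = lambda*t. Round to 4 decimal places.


lambda = 0.0504
t = 8270
E[N(t)] = lambda * t
E[N(t)] = 0.0504 * 8270
E[N(t)] = 416.808

416.808


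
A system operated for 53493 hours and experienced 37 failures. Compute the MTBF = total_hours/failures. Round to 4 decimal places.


total_hours = 53493
failures = 37
MTBF = 53493 / 37
MTBF = 1445.7568

1445.7568


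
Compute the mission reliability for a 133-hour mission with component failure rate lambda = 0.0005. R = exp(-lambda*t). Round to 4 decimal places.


lambda = 0.0005
mission_time = 133
lambda * t = 0.0005 * 133 = 0.0665
R = exp(-0.0665)
R = 0.9357

0.9357


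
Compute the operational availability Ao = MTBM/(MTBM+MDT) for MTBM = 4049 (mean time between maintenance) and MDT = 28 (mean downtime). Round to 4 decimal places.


MTBM = 4049
MDT = 28
MTBM + MDT = 4077
Ao = 4049 / 4077
Ao = 0.9931

0.9931


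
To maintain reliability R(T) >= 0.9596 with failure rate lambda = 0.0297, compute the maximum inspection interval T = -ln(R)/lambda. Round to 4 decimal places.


R_target = 0.9596
lambda = 0.0297
-ln(0.9596) = 0.0412
T = 0.0412 / 0.0297
T = 1.3885

1.3885


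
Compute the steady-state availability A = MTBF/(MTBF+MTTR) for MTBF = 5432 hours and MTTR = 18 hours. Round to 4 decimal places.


MTBF = 5432
MTTR = 18
MTBF + MTTR = 5450
A = 5432 / 5450
A = 0.9967

0.9967


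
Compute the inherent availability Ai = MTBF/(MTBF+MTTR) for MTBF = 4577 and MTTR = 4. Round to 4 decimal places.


MTBF = 4577
MTTR = 4
MTBF + MTTR = 4581
Ai = 4577 / 4581
Ai = 0.9991

0.9991


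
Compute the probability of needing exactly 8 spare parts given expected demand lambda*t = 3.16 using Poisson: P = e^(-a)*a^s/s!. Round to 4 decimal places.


a = 3.16, s = 8
e^(-a) = e^(-3.16) = 0.0424
a^s = 3.16^8 = 9942.5243
s! = 40320
P = 0.0424 * 9942.5243 / 40320
P = 0.0105

0.0105


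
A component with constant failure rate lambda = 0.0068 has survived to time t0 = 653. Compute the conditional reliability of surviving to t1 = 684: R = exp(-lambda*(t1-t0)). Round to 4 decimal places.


lambda = 0.0068
t0 = 653, t1 = 684
t1 - t0 = 31
lambda * (t1-t0) = 0.0068 * 31 = 0.2108
R = exp(-0.2108)
R = 0.8099

0.8099


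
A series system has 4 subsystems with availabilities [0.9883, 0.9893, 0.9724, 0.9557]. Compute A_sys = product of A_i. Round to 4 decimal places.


Subsystems: [0.9883, 0.9893, 0.9724, 0.9557]
After subsystem 1 (A=0.9883): product = 0.9883
After subsystem 2 (A=0.9893): product = 0.9777
After subsystem 3 (A=0.9724): product = 0.9507
After subsystem 4 (A=0.9557): product = 0.9086
A_sys = 0.9086

0.9086


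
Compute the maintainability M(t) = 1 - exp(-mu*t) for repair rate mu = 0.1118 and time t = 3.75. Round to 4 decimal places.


mu = 0.1118, t = 3.75
mu * t = 0.1118 * 3.75 = 0.4193
exp(-0.4193) = 0.6575
M(t) = 1 - 0.6575
M(t) = 0.3425

0.3425


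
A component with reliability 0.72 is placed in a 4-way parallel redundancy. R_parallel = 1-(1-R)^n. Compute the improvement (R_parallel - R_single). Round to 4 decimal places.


R_single = 0.72, n = 4
1 - R_single = 0.28
(1 - R_single)^n = 0.28^4 = 0.0061
R_parallel = 1 - 0.0061 = 0.9939
Improvement = 0.9939 - 0.72
Improvement = 0.2739

0.2739


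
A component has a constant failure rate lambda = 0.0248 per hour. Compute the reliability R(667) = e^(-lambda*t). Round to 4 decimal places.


lambda = 0.0248
t = 667
lambda * t = 16.5416
R(t) = e^(-16.5416)
R(t) = 0.0

0.0


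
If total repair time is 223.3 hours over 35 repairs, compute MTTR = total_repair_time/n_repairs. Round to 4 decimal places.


total_repair_time = 223.3
n_repairs = 35
MTTR = 223.3 / 35
MTTR = 6.38

6.38


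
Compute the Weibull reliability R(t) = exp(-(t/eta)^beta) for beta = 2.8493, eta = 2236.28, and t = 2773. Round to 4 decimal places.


beta = 2.8493, eta = 2236.28, t = 2773
t/eta = 2773 / 2236.28 = 1.24
(t/eta)^beta = 1.24^2.8493 = 1.8458
R(t) = exp(-1.8458)
R(t) = 0.1579

0.1579


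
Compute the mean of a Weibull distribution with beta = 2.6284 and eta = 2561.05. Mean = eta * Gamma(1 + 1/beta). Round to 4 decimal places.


beta = 2.6284, eta = 2561.05
1/beta = 0.3805
1 + 1/beta = 1.3805
Gamma(1.3805) = 0.8885
Mean = 2561.05 * 0.8885
Mean = 2275.5025

2275.5025


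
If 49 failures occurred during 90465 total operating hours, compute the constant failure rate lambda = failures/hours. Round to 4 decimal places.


failures = 49
total_hours = 90465
lambda = 49 / 90465
lambda = 0.0005

0.0005


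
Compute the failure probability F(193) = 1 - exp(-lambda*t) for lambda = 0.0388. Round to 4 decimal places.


lambda = 0.0388, t = 193
lambda * t = 7.4884
exp(-7.4884) = 0.0006
F(t) = 1 - 0.0006
F(t) = 0.9994

0.9994


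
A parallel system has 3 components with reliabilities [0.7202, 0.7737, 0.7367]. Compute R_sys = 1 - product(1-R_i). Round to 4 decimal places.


Components: [0.7202, 0.7737, 0.7367]
(1 - 0.7202) = 0.2798, running product = 0.2798
(1 - 0.7737) = 0.2263, running product = 0.0633
(1 - 0.7367) = 0.2633, running product = 0.0167
Product of (1-R_i) = 0.0167
R_sys = 1 - 0.0167 = 0.9833

0.9833


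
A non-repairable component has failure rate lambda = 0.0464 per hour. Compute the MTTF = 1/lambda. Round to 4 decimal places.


lambda = 0.0464
MTTF = 1 / 0.0464
MTTF = 21.5517

21.5517


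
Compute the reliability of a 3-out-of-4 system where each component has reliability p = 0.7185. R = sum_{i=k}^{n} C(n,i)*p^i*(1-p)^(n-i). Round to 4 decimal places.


k = 3, n = 4, p = 0.7185
i=3: C(4,3)=4 * 0.7185^3 * 0.2815^1 = 0.4177
i=4: C(4,4)=1 * 0.7185^4 * 0.2815^0 = 0.2665
R = sum of terms = 0.6842

0.6842


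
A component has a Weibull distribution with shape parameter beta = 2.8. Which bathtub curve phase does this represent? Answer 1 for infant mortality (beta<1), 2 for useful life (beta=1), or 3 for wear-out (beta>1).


beta = 2.8
Compare beta to 1:
beta < 1 => infant mortality (phase 1)
beta = 1 => useful life (phase 2)
beta > 1 => wear-out (phase 3)
Since beta = 2.8, this is wear-out (increasing failure rate)
Phase = 3

3


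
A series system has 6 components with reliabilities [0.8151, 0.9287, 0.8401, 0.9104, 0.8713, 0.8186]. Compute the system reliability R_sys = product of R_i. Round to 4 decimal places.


Components: [0.8151, 0.9287, 0.8401, 0.9104, 0.8713, 0.8186]
After component 1 (R=0.8151): product = 0.8151
After component 2 (R=0.9287): product = 0.757
After component 3 (R=0.8401): product = 0.6359
After component 4 (R=0.9104): product = 0.579
After component 5 (R=0.8713): product = 0.5044
After component 6 (R=0.8186): product = 0.4129
R_sys = 0.4129

0.4129


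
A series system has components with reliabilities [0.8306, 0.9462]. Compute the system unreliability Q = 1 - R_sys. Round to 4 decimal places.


Components: [0.8306, 0.9462]
After component 1: product = 0.8306
After component 2: product = 0.7859
R_sys = 0.7859
Q = 1 - 0.7859 = 0.2141

0.2141


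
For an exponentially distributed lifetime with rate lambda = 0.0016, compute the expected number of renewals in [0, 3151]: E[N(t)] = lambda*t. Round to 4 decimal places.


lambda = 0.0016
t = 3151
E[N(t)] = lambda * t
E[N(t)] = 0.0016 * 3151
E[N(t)] = 5.0416

5.0416


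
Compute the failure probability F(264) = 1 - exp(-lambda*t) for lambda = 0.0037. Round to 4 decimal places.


lambda = 0.0037, t = 264
lambda * t = 0.9768
exp(-0.9768) = 0.3765
F(t) = 1 - 0.3765
F(t) = 0.6235

0.6235


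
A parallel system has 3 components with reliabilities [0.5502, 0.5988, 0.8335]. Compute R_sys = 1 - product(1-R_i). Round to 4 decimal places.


Components: [0.5502, 0.5988, 0.8335]
(1 - 0.5502) = 0.4498, running product = 0.4498
(1 - 0.5988) = 0.4012, running product = 0.1805
(1 - 0.8335) = 0.1665, running product = 0.03
Product of (1-R_i) = 0.03
R_sys = 1 - 0.03 = 0.97

0.97


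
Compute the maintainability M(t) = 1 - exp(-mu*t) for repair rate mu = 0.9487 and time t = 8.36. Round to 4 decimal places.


mu = 0.9487, t = 8.36
mu * t = 0.9487 * 8.36 = 7.9311
exp(-7.9311) = 0.0004
M(t) = 1 - 0.0004
M(t) = 0.9996

0.9996


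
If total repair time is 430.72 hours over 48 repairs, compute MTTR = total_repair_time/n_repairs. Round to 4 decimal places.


total_repair_time = 430.72
n_repairs = 48
MTTR = 430.72 / 48
MTTR = 8.9733

8.9733


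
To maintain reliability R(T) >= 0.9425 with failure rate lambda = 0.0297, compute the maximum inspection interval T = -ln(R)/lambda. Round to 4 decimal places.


R_target = 0.9425
lambda = 0.0297
-ln(0.9425) = 0.0592
T = 0.0592 / 0.0297
T = 1.9939

1.9939


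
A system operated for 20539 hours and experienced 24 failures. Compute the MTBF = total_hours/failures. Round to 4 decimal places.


total_hours = 20539
failures = 24
MTBF = 20539 / 24
MTBF = 855.7917

855.7917


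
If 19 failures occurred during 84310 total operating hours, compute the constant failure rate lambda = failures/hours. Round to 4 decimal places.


failures = 19
total_hours = 84310
lambda = 19 / 84310
lambda = 0.0002

0.0002


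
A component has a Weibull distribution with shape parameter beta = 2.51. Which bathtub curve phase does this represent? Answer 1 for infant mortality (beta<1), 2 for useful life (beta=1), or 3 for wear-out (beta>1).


beta = 2.51
Compare beta to 1:
beta < 1 => infant mortality (phase 1)
beta = 1 => useful life (phase 2)
beta > 1 => wear-out (phase 3)
Since beta = 2.51, this is wear-out (increasing failure rate)
Phase = 3

3
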